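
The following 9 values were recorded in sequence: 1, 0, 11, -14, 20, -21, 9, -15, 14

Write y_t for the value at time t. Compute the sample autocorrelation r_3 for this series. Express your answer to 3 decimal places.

Mean ȳ = (1 + 0 + 11 − 14 + 20 − 21 + 9 − 15 + 14)/9 = 0.5556
Numerator Σ_{t=1}^{6}(y_t−ȳ)(y_{t+3}−ȳ) = -957.5926
Denominator Σ(y_t−ȳ)² = 1658.2222
r_3 = -957.5926 / 1658.2222 = -0.577

-0.577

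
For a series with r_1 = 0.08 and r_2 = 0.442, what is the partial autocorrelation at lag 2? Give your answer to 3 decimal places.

φ_{22} = (r_2 − r_1²) / (1 − r_1²)
r_1² = (0.08)² = 0.0064
Numerator = 0.442 − 0.0064 = 0.4356; denominator = 1 − 0.0064 = 0.9936
φ_{22} = 0.4356 / 0.9936 = 0.438

0.438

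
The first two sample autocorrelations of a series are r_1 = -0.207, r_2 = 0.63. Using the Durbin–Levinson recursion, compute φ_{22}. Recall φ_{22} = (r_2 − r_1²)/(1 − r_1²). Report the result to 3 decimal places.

φ_{22} = (r_2 − r_1²) / (1 − r_1²)
r_1² = (-0.207)² = 0.042849
Numerator = 0.63 − 0.0428 = 0.5872; denominator = 1 − 0.0428 = 0.9572
φ_{22} = 0.5872 / 0.9572 = 0.613

0.613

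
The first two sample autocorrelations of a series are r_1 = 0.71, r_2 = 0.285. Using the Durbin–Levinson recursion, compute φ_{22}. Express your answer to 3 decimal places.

φ_{22} = (r_2 − r_1²) / (1 − r_1²)
r_1² = (0.71)² = 0.5041
Numerator = 0.285 − 0.5041 = -0.2191; denominator = 1 − 0.5041 = 0.4959
φ_{22} = -0.2191 / 0.4959 = -0.442

-0.442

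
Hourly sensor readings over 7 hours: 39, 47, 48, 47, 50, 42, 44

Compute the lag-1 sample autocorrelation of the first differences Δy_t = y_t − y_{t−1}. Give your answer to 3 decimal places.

-0.234

First differences Δy: 8, 1, -1, 3, -8, 2
Mean of differences = 0.8333
Numerator Σ(Δy_t−Δȳ)(Δy_{t+1}−Δȳ) = -32.5278
Denominator Σ(Δy_t−Δȳ)² = 138.8333
r_1(Δy) = -32.5278 / 138.8333 = -0.234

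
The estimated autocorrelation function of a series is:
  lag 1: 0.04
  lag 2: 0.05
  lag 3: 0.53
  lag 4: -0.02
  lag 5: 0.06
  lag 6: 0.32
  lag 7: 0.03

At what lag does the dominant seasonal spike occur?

The largest autocorrelation is r_3 = 0.53, with a weaker echo at lag 6 (0.32); the remaining lags stay at or below 0.06.
The dominant spike at lag 3 indicates a seasonal period of 3.

3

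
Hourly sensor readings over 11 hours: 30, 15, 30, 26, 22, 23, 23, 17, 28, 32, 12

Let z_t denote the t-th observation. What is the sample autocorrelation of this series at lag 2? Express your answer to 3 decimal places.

Mean z̄ = (30 + 15 + 30 + 26 + 22 + 23 + 23 + 17 + 28 + 32 + 12)/11 = 23.4545
Numerator Σ_{t=1}^{9}(z_t−z̄)(z_{t+2}−z̄) = -95.0496
Denominator Σ(z_t−z̄)² = 432.7273
r_2 = -95.0496 / 432.7273 = -0.220

-0.220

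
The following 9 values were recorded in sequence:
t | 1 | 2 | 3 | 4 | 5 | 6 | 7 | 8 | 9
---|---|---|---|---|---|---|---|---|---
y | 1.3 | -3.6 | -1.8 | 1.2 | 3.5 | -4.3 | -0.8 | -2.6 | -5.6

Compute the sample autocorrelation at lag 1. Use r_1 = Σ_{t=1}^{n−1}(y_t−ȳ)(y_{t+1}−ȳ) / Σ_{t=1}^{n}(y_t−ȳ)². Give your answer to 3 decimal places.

Mean ȳ = (1.3 − 3.6 − 1.8 + 1.2 + 3.5 − 4.3 − 0.8 − 2.6 − 5.6)/9 = -1.4111
Numerator Σ_{t=1}^{8}(y_t−ȳ)(y_{t+1}−ȳ) = -4.9746
Denominator Σ(y_t−ȳ)² = 70.9089
r_1 = -4.9746 / 70.9089 = -0.070

-0.070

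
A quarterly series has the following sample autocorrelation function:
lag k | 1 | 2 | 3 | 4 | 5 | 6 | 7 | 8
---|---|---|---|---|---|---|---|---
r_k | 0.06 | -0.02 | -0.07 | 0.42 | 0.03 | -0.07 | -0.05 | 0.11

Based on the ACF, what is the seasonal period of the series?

The largest autocorrelation is r_4 = 0.42; the remaining lags stay at or below 0.11.
The dominant spike at lag 4 indicates a seasonal period of 4.

4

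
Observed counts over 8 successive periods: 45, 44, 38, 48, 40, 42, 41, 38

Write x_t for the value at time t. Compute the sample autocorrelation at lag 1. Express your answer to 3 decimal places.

-0.395

Mean x̄ = (45 + 44 + 38 + 48 + 40 + 42 + 41 + 38)/8 = 42.0000
Deviations from mean: 3.0000, 2.0000, -4.0000, 6.0000, -2.0000, 0.0000, -1.0000, -4.0000
Numerator Σ_{t=1}^{7}(x_t−x̄)(x_{t+1}−x̄) = -34.0000
Denominator Σ(x_t−x̄)² = 86.0000
r_1 = -34.0000 / 86.0000 = -0.395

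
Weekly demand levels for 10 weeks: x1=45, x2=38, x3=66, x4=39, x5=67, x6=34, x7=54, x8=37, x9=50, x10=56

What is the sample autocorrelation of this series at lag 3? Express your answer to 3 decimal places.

-0.511

Mean x̄ = (45 + 38 + 66 + 39 + 67 + 34 + 54 + 37 + 50 + 56)/10 = 48.6000
Σ(x_t−x̄)(x_{t+3}−x̄) = (34.5600) + (-195.0400) + (-254.0400) + (-51.8400) + (-213.4400) + (-20.4400) + (39.9600) = -660.2800
Denominator Σ(x_t−x̄)² = 1292.4000
r_3 = -660.2800 / 1292.4000 = -0.511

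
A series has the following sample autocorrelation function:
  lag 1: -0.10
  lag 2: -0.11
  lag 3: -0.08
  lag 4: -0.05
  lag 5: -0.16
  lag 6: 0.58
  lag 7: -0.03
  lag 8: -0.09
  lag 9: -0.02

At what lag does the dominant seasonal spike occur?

6

The largest autocorrelation is r_6 = 0.58; the remaining lags stay at or below -0.02.
The dominant spike at lag 6 indicates a seasonal period of 6.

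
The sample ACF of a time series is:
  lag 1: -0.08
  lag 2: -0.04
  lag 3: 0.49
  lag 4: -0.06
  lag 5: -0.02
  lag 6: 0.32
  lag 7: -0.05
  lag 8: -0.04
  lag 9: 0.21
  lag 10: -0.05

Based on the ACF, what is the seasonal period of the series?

3

The largest autocorrelation is r_3 = 0.49, with weaker echoes at lags 6 (0.32) and 9 (0.21); the remaining lags stay at or below -0.02.
The dominant spike at lag 3 indicates a seasonal period of 3.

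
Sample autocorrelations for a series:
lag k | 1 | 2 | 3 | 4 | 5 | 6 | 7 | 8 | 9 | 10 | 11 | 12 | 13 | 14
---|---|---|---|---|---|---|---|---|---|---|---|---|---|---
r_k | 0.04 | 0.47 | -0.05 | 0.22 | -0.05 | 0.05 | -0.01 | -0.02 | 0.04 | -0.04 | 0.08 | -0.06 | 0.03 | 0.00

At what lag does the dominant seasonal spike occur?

The largest autocorrelation is r_2 = 0.47, with a weaker echo at lag 4 (0.22); the remaining lags stay at or below 0.08.
The dominant spike at lag 2 indicates a seasonal period of 2.

2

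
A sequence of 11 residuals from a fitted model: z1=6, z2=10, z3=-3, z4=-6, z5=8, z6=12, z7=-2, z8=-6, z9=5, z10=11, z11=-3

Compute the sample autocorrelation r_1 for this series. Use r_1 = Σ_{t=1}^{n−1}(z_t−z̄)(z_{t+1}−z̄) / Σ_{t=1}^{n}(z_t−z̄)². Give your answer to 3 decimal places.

Mean z̄ = (6 + 10 − 3 − 6 + 8 + 12 − 2 − 6 + 5 + 11 − 3)/11 = 2.9091
Numerator Σ_{t=1}^{10}(z_t−z̄)(z_{t+1}−z̄) = -16.8264
Denominator Σ(z_t−z̄)² = 490.9091
r_1 = -16.8264 / 490.9091 = -0.034

-0.034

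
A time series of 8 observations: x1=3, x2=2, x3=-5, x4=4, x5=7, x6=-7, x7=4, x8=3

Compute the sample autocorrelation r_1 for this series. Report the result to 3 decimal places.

-0.431

Mean x̄ = (3 + 2 − 5 + 4 + 7 − 7 + 4 + 3)/8 = 1.3750
Deviations from mean: 1.6250, 0.6250, -6.3750, 2.6250, 5.6250, -8.3750, 2.6250, 1.6250
Σ(x_t−x̄)(x_{t+1}−x̄) = (1.0156) + (-3.9844) + (-16.7344) + (14.7656) + (-47.1094) + (-21.9844) + (4.2656) = -69.7656
Denominator Σ(x_t−x̄)² = 161.8750
r_1 = -69.7656 / 161.8750 = -0.431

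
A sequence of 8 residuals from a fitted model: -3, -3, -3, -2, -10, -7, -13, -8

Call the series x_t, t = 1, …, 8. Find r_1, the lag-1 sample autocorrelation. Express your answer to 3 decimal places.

0.343

Mean x̄ = (-3 − 3 − 3 − 2 − 10 − 7 − 13 − 8)/8 = -6.1250
Deviations from mean: 3.1250, 3.1250, 3.1250, 4.1250, -3.8750, -0.8750, -6.8750, -1.8750
Σ(x_t−x̄)(x_{t+1}−x̄) = (9.7656) + (9.7656) + (12.8906) + (-15.9844) + (3.3906) + (6.0156) + (12.8906) = 38.7344
Denominator Σ(x_t−x̄)² = 112.8750
r_1 = 38.7344 / 112.8750 = 0.343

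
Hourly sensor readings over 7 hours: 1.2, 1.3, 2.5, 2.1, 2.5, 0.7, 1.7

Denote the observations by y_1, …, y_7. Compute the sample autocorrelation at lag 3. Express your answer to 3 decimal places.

-0.466

Mean ȳ = (1.2 + 1.3 + 2.5 + 2.1 + 2.5 + 0.7 + 1.7)/7 = 1.7143
Deviations from mean: -0.5143, -0.4143, 0.7857, 0.3857, 0.7857, -1.0143, -0.0143
Numerator Σ_{t=1}^{4}(y_t−ȳ)(y_{t+3}−ȳ) = -1.3263
Denominator Σ(y_t−ȳ)² = 2.8486
r_3 = -1.3263 / 2.8486 = -0.466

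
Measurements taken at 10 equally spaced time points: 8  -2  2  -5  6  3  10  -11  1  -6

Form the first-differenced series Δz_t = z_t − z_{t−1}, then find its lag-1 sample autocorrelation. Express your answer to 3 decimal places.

-0.711

First differences Δz: -10, 4, -7, 11, -3, 7, -21, 12, -7
Mean of differences = -1.5556
Numerator Σ(Δz_t−Δz̄)(Δz_{t+1}−Δz̄) = -679.7531
Denominator Σ(Δz_t−Δz̄)² = 956.2222
r_1(Δz) = -679.7531 / 956.2222 = -0.711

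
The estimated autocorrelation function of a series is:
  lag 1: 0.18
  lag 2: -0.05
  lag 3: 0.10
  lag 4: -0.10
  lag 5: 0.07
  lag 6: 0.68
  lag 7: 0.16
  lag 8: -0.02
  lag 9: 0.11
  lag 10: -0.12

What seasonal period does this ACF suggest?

The largest autocorrelation is r_6 = 0.68; the remaining lags stay at or below 0.18.
The dominant spike at lag 6 indicates a seasonal period of 6.

6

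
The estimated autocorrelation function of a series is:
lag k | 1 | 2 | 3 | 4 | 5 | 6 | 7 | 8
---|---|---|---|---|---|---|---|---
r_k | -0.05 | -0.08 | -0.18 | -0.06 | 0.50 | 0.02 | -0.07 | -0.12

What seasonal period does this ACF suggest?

5

The largest autocorrelation is r_5 = 0.50; the remaining lags stay at or below 0.02.
The dominant spike at lag 5 indicates a seasonal period of 5.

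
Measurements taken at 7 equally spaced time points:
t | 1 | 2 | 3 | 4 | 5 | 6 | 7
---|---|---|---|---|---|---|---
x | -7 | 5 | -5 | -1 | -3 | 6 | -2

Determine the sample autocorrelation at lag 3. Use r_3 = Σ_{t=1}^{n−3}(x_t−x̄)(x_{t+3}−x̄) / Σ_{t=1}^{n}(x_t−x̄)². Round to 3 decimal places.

Mean x̄ = (-7 + 5 − 5 − 1 − 3 + 6 − 2)/7 = -1.0000
Σ(x_t−x̄)(x_{t+3}−x̄) = (0.0000) + (-12.0000) + (-28.0000) + (0.0000) = -40.0000
Denominator Σ(x_t−x̄)² = 142.0000
r_3 = -40.0000 / 142.0000 = -0.282

-0.282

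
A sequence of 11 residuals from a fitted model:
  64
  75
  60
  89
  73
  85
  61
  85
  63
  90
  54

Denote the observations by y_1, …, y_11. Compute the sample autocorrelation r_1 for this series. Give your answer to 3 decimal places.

-0.677

Mean ȳ = (64 + 75 + 60 + 89 + 73 + 85 + 61 + 85 + 63 + 90 + 54)/11 = 72.6364
Numerator Σ_{t=1}^{10}(y_t−ȳ)(y_{t+1}−ȳ) = -1144.4050
Denominator Σ(y_t−ȳ)² = 1690.5455
r_1 = -1144.4050 / 1690.5455 = -0.677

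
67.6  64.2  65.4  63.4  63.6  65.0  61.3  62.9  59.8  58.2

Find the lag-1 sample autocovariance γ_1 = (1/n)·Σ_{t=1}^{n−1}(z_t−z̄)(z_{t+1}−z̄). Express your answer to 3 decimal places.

2.301

Mean z̄ = (67.6 + 64.2 + 65.4 + 63.4 + 63.6 + 65.0 + 61.3 + 62.9 + 59.8 + 58.2)/10 = 63.1400
Σ_{t=1}^{9}(z_t−z̄)(z_{t+1}−z̄) = 23.0064
γ_1 = 23.0064 / 10 = 2.301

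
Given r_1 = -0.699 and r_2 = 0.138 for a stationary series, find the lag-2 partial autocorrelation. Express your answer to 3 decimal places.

-0.686

φ_{22} = (r_2 − r_1²) / (1 − r_1²)
r_1² = (-0.699)² = 0.488601
Numerator = 0.138 − 0.4886 = -0.3506; denominator = 1 − 0.4886 = 0.5114
φ_{22} = -0.3506 / 0.5114 = -0.686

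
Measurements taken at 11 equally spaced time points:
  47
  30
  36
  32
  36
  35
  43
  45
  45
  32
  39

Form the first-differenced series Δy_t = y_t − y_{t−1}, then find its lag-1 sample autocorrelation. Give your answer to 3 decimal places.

-0.358

First differences Δy: -17, 6, -4, 4, -1, 8, 2, 0, -13, 7
Mean of differences = -0.8000
Numerator Σ(Δy_t−Δȳ)(Δy_{t+1}−Δȳ) = -228.0400
Denominator Σ(Δy_t−Δȳ)² = 637.6000
r_1(Δy) = -228.0400 / 637.6000 = -0.358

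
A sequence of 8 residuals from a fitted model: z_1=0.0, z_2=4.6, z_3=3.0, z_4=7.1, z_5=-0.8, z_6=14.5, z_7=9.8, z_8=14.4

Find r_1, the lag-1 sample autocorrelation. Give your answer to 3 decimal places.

Mean z̄ = (0.0 + 4.6 + 3.0 + 7.1 − 0.8 + 14.5 + 9.8 + 14.4)/8 = 6.5750
Deviations from mean: -6.5750, -1.9750, -3.5750, 0.5250, -7.3750, 7.9250, 3.2250, 7.8250
Numerator Σ_{t=1}^{7}(z_t−z̄)(z_{t+1}−z̄) = 6.6444
Denominator Σ(z_t−z̄)² = 249.0150
r_1 = 6.6444 / 249.0150 = 0.027

0.027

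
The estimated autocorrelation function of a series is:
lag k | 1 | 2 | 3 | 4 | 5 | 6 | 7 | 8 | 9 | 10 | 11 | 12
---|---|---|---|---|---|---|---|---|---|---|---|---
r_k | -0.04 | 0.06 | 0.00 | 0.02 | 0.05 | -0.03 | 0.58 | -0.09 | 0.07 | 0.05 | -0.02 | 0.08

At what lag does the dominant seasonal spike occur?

The largest autocorrelation is r_7 = 0.58; the remaining lags stay at or below 0.08.
The dominant spike at lag 7 indicates a seasonal period of 7.

7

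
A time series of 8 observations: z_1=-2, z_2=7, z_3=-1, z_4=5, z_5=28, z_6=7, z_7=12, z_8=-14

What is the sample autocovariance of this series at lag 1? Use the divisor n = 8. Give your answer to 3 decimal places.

Mean z̄ = (-2 + 7 − 1 + 5 + 28 + 7 + 12 − 14)/8 = 5.2500
Σ_{t=1}^{7}(z_t−z̄)(z_{t+1}−z̄) = -106.0625
γ_1 = -106.0625 / 8 = -13.258

-13.258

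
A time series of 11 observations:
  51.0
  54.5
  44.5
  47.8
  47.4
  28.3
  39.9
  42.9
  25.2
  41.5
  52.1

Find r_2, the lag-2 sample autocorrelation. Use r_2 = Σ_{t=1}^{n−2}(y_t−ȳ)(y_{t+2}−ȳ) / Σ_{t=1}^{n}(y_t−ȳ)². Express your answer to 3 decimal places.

-0.128

Mean ȳ = (51.0 + 54.5 + 44.5 + 47.8 + 47.4 + 28.3 + 39.9 + 42.9 + 25.2 + 41.5 + 52.1)/11 = 43.1909
Numerator Σ_{t=1}^{9}(y_t−ȳ)(y_{t+2}−ȳ) = -110.8802
Denominator Σ(y_t−ȳ)² = 868.1091
r_2 = -110.8802 / 868.1091 = -0.128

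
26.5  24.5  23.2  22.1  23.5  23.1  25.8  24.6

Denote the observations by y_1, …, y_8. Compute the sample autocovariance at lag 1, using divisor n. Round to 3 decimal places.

Mean ȳ = (26.5 + 24.5 + 23.2 + 22.1 + 23.5 + 23.1 + 25.8 + 24.6)/8 = 24.1625
Deviations: 2.3375, 0.3375, -0.9625, -2.0625, -0.6625, -1.0625, 1.6375, 0.4375
Σ_{t=1}^{7}(y_t−ȳ)(y_{t+1}−ȳ) = 3.4961
γ_1 = 3.4961 / 8 = 0.437

0.437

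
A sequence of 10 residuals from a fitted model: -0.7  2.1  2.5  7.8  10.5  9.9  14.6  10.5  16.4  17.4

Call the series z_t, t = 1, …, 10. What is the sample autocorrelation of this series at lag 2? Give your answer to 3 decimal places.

Mean z̄ = (-0.7 + 2.1 + 2.5 + 7.8 + 10.5 + 9.9 + 14.6 + 10.5 + 16.4 + 17.4)/10 = 9.1000
Numerator Σ_{t=1}^{8}(z_t−z̄)(z_{t+2}−z̄) = 124.0900
Denominator Σ(z_t−z̄)² = 347.2800
r_2 = 124.0900 / 347.2800 = 0.357

0.357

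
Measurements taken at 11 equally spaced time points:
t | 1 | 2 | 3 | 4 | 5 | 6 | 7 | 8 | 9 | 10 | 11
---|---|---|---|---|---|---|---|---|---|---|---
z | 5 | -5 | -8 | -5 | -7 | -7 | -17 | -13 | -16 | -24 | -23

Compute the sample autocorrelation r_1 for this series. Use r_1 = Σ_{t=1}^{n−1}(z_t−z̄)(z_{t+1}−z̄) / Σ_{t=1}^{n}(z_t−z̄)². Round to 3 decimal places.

0.524

Mean z̄ = (5 − 5 − 8 − 5 − 7 − 7 − 17 − 13 − 16 − 24 − 23)/11 = -10.9091
Numerator Σ_{t=1}^{10}(z_t−z̄)(z_{t+1}−z̄) = 391.2645
Denominator Σ(z_t−z̄)² = 746.9091
r_1 = 391.2645 / 746.9091 = 0.524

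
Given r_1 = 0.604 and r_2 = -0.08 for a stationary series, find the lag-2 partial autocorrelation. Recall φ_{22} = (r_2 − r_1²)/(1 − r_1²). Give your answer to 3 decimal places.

-0.700

φ_{22} = (r_2 − r_1²) / (1 − r_1²)
r_1² = (0.604)² = 0.364816
Numerator = -0.08 − 0.3648 = -0.4448; denominator = 1 − 0.3648 = 0.6352
φ_{22} = -0.4448 / 0.6352 = -0.700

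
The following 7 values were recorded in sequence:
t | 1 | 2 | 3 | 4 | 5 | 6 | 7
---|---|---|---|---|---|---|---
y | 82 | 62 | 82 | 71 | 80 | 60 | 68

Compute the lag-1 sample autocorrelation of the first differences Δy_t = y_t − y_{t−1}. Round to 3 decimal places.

First differences Δy: -20, 20, -11, 9, -20, 8
Mean of differences = -2.3333
Numerator Σ(Δy_t−Δȳ)(Δy_{t+1}−Δȳ) = -1069.1111
Denominator Σ(Δy_t−Δȳ)² = 1433.3333
r_1(Δy) = -1069.1111 / 1433.3333 = -0.746

-0.746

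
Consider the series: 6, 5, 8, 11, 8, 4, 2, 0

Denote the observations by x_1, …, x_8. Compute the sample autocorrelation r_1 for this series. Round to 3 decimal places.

0.531

Mean x̄ = (6 + 5 + 8 + 11 + 8 + 4 + 2 + 0)/8 = 5.5000
Numerator Σ_{t=1}^{7}(x_t−x̄)(x_{t+1}−x̄) = 46.7500
Denominator Σ(x_t−x̄)² = 88.0000
r_1 = 46.7500 / 88.0000 = 0.531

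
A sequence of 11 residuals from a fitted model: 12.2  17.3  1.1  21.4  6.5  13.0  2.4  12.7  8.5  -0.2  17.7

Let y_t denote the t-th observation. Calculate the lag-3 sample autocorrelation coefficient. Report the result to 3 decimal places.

-0.060

Mean ȳ = (12.2 + 17.3 + 1.1 + 21.4 + 6.5 + 13.0 + 2.4 + 12.7 + 8.5 − 0.2 + 17.7)/11 = 10.2364
Numerator Σ_{t=1}^{8}(y_t−ȳ)(y_{t+3}−ȳ) = -31.0358
Denominator Σ(y_t−ȳ)² = 518.5655
r_3 = -31.0358 / 518.5655 = -0.060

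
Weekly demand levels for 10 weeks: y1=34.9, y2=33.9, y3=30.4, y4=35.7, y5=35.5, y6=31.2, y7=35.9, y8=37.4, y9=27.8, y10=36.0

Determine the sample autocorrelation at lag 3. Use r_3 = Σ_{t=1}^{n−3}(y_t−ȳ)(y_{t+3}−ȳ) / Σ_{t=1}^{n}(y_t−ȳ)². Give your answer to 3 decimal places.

Mean ȳ = (34.9 + 33.9 + 30.4 + 35.7 + 35.5 + 31.2 + 35.9 + 37.4 + 27.8 + 36.0)/10 = 33.8700
Σ(y_t−ȳ)(y_{t+3}−ȳ) = (1.8849) + (0.0489) + (9.2649) + (3.7149) + (5.7539) + (16.2069) + (4.3239) = 41.1983
Denominator Σ(y_t−ȳ)² = 84.2010
r_3 = 41.1983 / 84.2010 = 0.489

0.489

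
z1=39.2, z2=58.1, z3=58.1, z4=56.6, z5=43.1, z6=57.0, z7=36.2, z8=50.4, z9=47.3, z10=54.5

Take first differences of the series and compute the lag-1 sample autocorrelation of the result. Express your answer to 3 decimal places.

First differences Δz: 18.9, 0.0, -1.5, -13.5, 13.9, -20.8, 14.2, -3.1, 7.2
Mean of differences = 1.7000
Numerator Σ(Δz_t−Δz̄)(Δz_{t+1}−Δz̄) = -802.7500
Denominator Σ(Δz_t−Δz̄)² = 1404.6400
r_1(Δz) = -802.7500 / 1404.6400 = -0.571

-0.571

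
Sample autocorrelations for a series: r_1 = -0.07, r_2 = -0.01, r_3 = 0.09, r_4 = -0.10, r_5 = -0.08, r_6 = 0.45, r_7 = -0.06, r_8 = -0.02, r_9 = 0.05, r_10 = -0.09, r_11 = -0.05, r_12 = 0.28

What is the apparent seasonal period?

The largest autocorrelation is r_6 = 0.45, with a weaker echo at lag 12 (0.28); the remaining lags stay at or below 0.09.
The dominant spike at lag 6 indicates a seasonal period of 6.

6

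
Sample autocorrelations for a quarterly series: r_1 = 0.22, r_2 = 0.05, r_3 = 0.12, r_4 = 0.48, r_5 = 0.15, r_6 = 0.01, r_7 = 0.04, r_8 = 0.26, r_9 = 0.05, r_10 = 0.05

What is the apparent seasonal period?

4

The largest autocorrelation is r_4 = 0.48, with a weaker echo at lag 8 (0.26); the remaining lags stay at or below 0.22. The elevated value at lag 1 (0.22), dropping to 0.05 at lag 2, reflects decaying short-term dependence rather than seasonality.
The dominant spike at lag 4 indicates a seasonal period of 4.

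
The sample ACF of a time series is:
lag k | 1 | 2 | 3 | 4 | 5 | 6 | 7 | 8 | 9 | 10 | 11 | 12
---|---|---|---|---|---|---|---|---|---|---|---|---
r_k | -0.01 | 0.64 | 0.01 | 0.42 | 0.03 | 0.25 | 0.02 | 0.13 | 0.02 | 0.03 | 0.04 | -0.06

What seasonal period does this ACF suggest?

2

The largest autocorrelation is r_2 = 0.64, with weaker echoes at lags 4 (0.42) and 6 (0.25); the remaining lags stay at or below 0.13.
The dominant spike at lag 2 indicates a seasonal period of 2.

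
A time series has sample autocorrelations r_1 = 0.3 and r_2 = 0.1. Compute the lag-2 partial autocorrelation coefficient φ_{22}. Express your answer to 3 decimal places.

0.011

φ_{22} = (r_2 − r_1²) / (1 − r_1²)
r_1² = (0.3)² = 0.09
Numerator = 0.1 − 0.0900 = 0.0100; denominator = 1 − 0.0900 = 0.9100
φ_{22} = 0.0100 / 0.9100 = 0.011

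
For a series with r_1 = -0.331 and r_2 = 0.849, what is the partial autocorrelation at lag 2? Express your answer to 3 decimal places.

φ_{22} = (r_2 − r_1²) / (1 − r_1²)
r_1² = (-0.331)² = 0.109561
Numerator = 0.849 − 0.1096 = 0.7394; denominator = 1 − 0.1096 = 0.8904
φ_{22} = 0.7394 / 0.8904 = 0.830

0.830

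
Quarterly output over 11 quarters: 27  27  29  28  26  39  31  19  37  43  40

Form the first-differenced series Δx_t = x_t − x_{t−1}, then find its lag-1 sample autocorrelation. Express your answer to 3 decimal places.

First differences Δx: 0, 2, -1, -2, 13, -8, -12, 18, 6, -3
Mean of differences = 1.3000
Numerator Σ(Δx_t−Δx̄)(Δx_{t+1}−Δx̄) = -182.4900
Denominator Σ(Δx_t−Δx̄)² = 738.1000
r_1(Δx) = -182.4900 / 738.1000 = -0.247

-0.247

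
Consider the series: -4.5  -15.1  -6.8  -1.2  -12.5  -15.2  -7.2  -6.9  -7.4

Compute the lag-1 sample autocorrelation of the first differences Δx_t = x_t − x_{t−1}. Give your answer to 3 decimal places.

-0.221

First differences Δx: -10.6, 8.3, 5.6, -11.3, -2.7, 8.0, 0.3, -0.5
Mean of differences = -0.3625
Numerator Σ(Δx_t−Δx̄)(Δx_{t+1}−Δx̄) = -90.7789
Denominator Σ(Δx_t−Δx̄)² = 410.8788
r_1(Δx) = -90.7789 / 410.8788 = -0.221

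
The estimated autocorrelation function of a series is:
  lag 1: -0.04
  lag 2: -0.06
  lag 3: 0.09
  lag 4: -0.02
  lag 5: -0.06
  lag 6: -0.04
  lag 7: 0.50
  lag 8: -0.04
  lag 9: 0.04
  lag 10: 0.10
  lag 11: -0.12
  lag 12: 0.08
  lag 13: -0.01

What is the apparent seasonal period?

7

The largest autocorrelation is r_7 = 0.50; the remaining lags stay at or below 0.10.
The dominant spike at lag 7 indicates a seasonal period of 7.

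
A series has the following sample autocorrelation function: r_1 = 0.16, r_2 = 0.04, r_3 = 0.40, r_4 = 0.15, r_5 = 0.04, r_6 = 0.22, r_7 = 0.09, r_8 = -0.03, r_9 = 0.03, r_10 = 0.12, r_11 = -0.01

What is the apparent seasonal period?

3

The largest autocorrelation is r_3 = 0.40, with a weaker echo at lag 6 (0.22); the remaining lags stay at or below 0.16.
The dominant spike at lag 3 indicates a seasonal period of 3.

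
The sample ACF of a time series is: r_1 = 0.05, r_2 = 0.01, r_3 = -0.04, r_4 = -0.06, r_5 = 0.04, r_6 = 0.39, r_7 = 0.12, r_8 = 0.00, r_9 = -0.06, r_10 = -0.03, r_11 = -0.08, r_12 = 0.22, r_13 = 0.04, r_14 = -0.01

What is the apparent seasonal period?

The largest autocorrelation is r_6 = 0.39, with a weaker echo at lag 12 (0.22); the remaining lags stay at or below 0.12.
The dominant spike at lag 6 indicates a seasonal period of 6.

6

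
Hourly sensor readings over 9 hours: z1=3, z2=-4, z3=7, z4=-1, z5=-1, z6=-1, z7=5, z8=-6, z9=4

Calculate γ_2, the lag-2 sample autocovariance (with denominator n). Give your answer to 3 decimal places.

3.679

Mean z̄ = (3 − 4 + 7 − 1 − 1 − 1 + 5 − 6 + 4)/9 = 0.6667
Σ_{t=1}^{7}(z_t−z̄)(z_{t+2}−z̄) = 33.1111
γ_2 = 33.1111 / 9 = 3.679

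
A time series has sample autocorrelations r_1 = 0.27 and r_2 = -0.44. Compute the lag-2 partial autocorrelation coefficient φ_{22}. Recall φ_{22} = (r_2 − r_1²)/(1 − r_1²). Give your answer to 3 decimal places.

φ_{22} = (r_2 − r_1²) / (1 − r_1²)
r_1² = (0.27)² = 0.0729
Numerator = -0.44 − 0.0729 = -0.5129; denominator = 1 − 0.0729 = 0.9271
φ_{22} = -0.5129 / 0.9271 = -0.553

-0.553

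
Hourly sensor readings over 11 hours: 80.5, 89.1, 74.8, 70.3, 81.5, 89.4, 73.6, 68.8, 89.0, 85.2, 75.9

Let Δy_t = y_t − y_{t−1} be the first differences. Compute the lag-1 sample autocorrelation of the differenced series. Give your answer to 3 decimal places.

First differences Δy: 8.6, -14.3, -4.5, 11.2, 7.9, -15.8, -4.8, 20.2, -3.8, -9.3
Mean of differences = -0.4600
Numerator Σ(Δy_t−Δȳ)(Δy_{t+1}−Δȳ) = -209.9156
Denominator Σ(Δy_t−Δȳ)² = 1266.0840
r_1(Δy) = -209.9156 / 1266.0840 = -0.166

-0.166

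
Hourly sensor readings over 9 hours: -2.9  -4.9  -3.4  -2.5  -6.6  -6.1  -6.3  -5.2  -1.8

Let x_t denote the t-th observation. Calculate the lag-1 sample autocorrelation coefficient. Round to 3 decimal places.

0.110

Mean x̄ = (-2.9 − 4.9 − 3.4 − 2.5 − 6.6 − 6.1 − 6.3 − 5.2 − 1.8)/9 = -4.4111
Numerator Σ_{t=1}^{8}(x_t−x̄)(x_{t+1}−x̄) = 2.8332
Denominator Σ(x_t−x̄)² = 25.8489
r_1 = 2.8332 / 25.8489 = 0.110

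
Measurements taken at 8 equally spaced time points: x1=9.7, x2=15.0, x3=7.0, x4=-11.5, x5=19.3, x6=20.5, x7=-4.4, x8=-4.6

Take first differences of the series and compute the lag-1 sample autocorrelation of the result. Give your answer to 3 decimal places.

First differences Δx: 5.3, -8.0, -18.5, 30.8, 1.2, -24.9, -0.2
Mean of differences = -2.0429
Numerator Σ(Δx_t−Δx̄)(Δx_{t+1}−Δx̄) = -495.9447
Denominator Σ(Δx_t−Δx̄)² = 1975.2571
r_1(Δx) = -495.9447 / 1975.2571 = -0.251

-0.251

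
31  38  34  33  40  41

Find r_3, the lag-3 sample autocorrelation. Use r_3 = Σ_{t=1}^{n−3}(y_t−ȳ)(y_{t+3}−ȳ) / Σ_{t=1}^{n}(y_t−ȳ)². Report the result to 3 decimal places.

Mean ȳ = (31 + 38 + 34 + 33 + 40 + 41)/6 = 36.1667
Deviations from mean: -5.1667, 1.8333, -2.1667, -3.1667, 3.8333, 4.8333
Σ(y_t−ȳ)(y_{t+3}−ȳ) = (16.3611) + (7.0278) + (-10.4722) = 12.9167
Denominator Σ(y_t−ȳ)² = 82.8333
r_3 = 12.9167 / 82.8333 = 0.156

0.156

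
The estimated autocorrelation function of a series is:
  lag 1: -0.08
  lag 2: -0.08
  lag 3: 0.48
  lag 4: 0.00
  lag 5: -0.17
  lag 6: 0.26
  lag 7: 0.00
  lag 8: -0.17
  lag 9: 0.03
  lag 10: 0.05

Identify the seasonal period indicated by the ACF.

3

The largest autocorrelation is r_3 = 0.48, with a weaker echo at lag 6 (0.26); the remaining lags stay at or below 0.05.
The dominant spike at lag 3 indicates a seasonal period of 3.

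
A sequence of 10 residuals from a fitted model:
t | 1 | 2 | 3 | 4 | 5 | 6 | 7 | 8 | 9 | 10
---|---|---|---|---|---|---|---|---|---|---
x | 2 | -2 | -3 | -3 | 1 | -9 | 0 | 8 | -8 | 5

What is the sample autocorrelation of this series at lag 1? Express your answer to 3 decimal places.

-0.475

Mean x̄ = (2 − 2 − 3 − 3 + 1 − 9 + 0 + 8 − 8 + 5)/10 = -0.9000
Numerator Σ_{t=1}^{9}(x_t−x̄)(x_{t+1}−x̄) = -120.2100
Denominator Σ(x_t−x̄)² = 252.9000
r_1 = -120.2100 / 252.9000 = -0.475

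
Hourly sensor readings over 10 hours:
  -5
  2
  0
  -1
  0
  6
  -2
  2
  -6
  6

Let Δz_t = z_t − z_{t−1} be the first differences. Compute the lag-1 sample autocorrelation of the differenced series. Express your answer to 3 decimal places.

-0.565

First differences Δz: 7, -2, -1, 1, 6, -8, 4, -8, 12
Mean of differences = 1.2222
Numerator Σ(Δz_t−Δz̄)(Δz_{t+1}−Δz̄) = -206.7160
Denominator Σ(Δz_t−Δz̄)² = 365.5556
r_1(Δz) = -206.7160 / 365.5556 = -0.565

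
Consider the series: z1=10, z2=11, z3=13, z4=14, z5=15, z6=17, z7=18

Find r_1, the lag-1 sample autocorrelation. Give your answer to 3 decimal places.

0.577

Mean z̄ = (10 + 11 + 13 + 14 + 15 + 17 + 18)/7 = 14.0000
Σ(z_t−z̄)(z_{t+1}−z̄) = (12.0000) + (3.0000) + (0.0000) + (0.0000) + (3.0000) + (12.0000) = 30.0000
Denominator Σ(z_t−z̄)² = 52.0000
r_1 = 30.0000 / 52.0000 = 0.577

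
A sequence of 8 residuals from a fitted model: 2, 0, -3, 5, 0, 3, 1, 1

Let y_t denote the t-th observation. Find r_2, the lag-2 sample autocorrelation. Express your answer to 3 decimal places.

0.099

Mean ȳ = (2 + 0 − 3 + 5 + 0 + 3 + 1 + 1)/8 = 1.1250
Σ(y_t−ȳ)(y_{t+2}−ȳ) = (-3.6094) + (-4.3594) + (4.6406) + (7.2656) + (0.1406) + (-0.2344) = 3.8438
Denominator Σ(y_t−ȳ)² = 38.8750
r_2 = 3.8438 / 38.8750 = 0.099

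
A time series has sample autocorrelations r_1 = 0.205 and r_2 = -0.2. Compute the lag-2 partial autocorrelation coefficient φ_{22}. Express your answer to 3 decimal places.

φ_{22} = (r_2 − r_1²) / (1 − r_1²)
r_1² = (0.205)² = 0.042025
Numerator = -0.2 − 0.0420 = -0.2420; denominator = 1 − 0.0420 = 0.9580
φ_{22} = -0.2420 / 0.9580 = -0.253

-0.253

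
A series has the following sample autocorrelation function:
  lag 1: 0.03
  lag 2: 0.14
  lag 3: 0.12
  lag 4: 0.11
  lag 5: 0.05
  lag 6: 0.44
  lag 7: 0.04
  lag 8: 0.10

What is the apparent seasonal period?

6

The largest autocorrelation is r_6 = 0.44; the remaining lags stay at or below 0.14.
The dominant spike at lag 6 indicates a seasonal period of 6.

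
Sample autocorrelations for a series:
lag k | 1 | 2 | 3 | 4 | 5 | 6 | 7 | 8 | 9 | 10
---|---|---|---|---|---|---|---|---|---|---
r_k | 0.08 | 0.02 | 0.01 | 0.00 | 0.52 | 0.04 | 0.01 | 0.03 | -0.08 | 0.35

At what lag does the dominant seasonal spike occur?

5

The largest autocorrelation is r_5 = 0.52, with a weaker echo at lag 10 (0.35); the remaining lags stay at or below 0.08.
The dominant spike at lag 5 indicates a seasonal period of 5.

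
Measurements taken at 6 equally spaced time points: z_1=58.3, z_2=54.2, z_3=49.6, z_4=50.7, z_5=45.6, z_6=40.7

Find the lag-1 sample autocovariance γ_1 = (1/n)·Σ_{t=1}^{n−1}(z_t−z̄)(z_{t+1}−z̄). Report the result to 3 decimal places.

Mean z̄ = (58.3 + 54.2 + 49.6 + 50.7 + 45.6 + 40.7)/6 = 49.8500
Deviations: 8.4500, 4.3500, -0.2500, 0.8500, -4.2500, -9.1500
Σ_{t=1}^{5}(z_t−z̄)(z_{t+1}−z̄) = 70.7325
γ_1 = 70.7325 / 6 = 11.789

11.789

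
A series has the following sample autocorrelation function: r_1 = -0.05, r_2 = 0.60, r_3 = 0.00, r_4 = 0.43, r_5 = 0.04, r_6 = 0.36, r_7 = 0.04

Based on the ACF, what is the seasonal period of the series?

The largest autocorrelation is r_2 = 0.60, with weaker echoes at lags 4 (0.43) and 6 (0.36); the remaining lags stay at or below 0.04.
The dominant spike at lag 2 indicates a seasonal period of 2.

2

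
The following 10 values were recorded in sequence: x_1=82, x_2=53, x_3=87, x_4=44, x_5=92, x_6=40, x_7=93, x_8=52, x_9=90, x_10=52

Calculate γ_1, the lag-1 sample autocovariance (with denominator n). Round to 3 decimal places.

Mean x̄ = (82 + 53 + 87 + 44 + 92 + 40 + 93 + 52 + 90 + 52)/10 = 68.5000
Σ_{t=1}^{9}(x_t−x̄)(x_{t+1}−x̄) = -4006.7500
γ_1 = -4006.7500 / 10 = -400.675

-400.675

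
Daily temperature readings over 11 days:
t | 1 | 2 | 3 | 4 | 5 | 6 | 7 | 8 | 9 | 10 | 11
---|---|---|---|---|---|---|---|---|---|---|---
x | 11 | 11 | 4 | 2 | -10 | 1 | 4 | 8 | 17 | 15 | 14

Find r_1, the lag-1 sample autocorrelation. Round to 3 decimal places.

Mean x̄ = (11 + 11 + 4 + 2 − 10 + 1 + 4 + 8 + 17 + 15 + 14)/11 = 7.0000
Numerator Σ_{t=1}^{10}(x_t−x̄)(x_{t+1}−x̄) = 367.0000
Denominator Σ(x_t−x̄)² = 614.0000
r_1 = 367.0000 / 614.0000 = 0.598

0.598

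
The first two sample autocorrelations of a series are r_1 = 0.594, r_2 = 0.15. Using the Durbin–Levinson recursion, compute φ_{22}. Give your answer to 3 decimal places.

-0.313

φ_{22} = (r_2 − r_1²) / (1 − r_1²)
r_1² = (0.594)² = 0.352836
Numerator = 0.15 − 0.3528 = -0.2028; denominator = 1 − 0.3528 = 0.6472
φ_{22} = -0.2028 / 0.6472 = -0.313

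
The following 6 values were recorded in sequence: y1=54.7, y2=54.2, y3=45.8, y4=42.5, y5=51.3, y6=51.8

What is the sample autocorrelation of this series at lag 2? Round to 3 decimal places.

Mean ȳ = (54.7 + 54.2 + 45.8 + 42.5 + 51.3 + 51.8)/6 = 50.0500
Deviations from mean: 4.6500, 4.1500, -4.2500, -7.5500, 1.2500, 1.7500
Σ(y_t−ȳ)(y_{t+2}−ȳ) = (-19.7625) + (-31.3325) + (-5.3125) + (-13.2125) = -69.6200
Denominator Σ(y_t−ȳ)² = 118.5350
r_2 = -69.6200 / 118.5350 = -0.587

-0.587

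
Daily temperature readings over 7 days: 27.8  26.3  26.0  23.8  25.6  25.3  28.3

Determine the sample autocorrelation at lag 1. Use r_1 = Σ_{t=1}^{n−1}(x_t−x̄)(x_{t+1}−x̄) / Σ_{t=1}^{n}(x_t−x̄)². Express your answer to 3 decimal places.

Mean x̄ = (27.8 + 26.3 + 26.0 + 23.8 + 25.6 + 25.3 + 28.3)/7 = 26.1571
Deviations from mean: 1.6429, 0.1429, -0.1571, -2.3571, -0.5571, -0.8571, 2.1429
Σ(x_t−x̄)(x_{t+1}−x̄) = (0.2347) + (-0.0224) + (0.3704) + (1.3133) + (0.4776) + (-1.8367) = 0.5367
Denominator Σ(x_t−x̄)² = 13.9371
r_1 = 0.5367 / 13.9371 = 0.039

0.039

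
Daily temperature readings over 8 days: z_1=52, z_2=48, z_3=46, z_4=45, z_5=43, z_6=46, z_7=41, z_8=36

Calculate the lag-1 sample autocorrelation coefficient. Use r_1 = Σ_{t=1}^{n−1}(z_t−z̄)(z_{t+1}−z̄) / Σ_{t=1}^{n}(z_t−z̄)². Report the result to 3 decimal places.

0.335

Mean z̄ = (52 + 48 + 46 + 45 + 43 + 46 + 41 + 36)/8 = 44.6250
Σ(z_t−z̄)(z_{t+1}−z̄) = (24.8906) + (4.6406) + (0.5156) + (-0.6094) + (-2.2344) + (-4.9844) + (31.2656) = 53.4844
Denominator Σ(z_t−z̄)² = 159.8750
r_1 = 53.4844 / 159.8750 = 0.335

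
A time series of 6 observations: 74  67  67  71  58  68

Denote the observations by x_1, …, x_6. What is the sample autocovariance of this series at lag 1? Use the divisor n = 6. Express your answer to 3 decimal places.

Mean x̄ = (74 + 67 + 67 + 71 + 58 + 68)/6 = 67.5000
Deviations: 6.5000, -0.5000, -0.5000, 3.5000, -9.5000, 0.5000
Σ_{t=1}^{5}(x_t−x̄)(x_{t+1}−x̄) = -42.7500
γ_1 = -42.7500 / 6 = -7.125

-7.125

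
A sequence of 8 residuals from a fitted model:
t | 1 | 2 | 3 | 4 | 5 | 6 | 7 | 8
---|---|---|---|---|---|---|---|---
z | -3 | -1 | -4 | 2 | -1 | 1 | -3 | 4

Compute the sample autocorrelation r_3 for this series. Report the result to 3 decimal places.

Mean z̄ = (-3 − 1 − 4 + 2 − 1 + 1 − 3 + 4)/8 = -0.6250
Deviations from mean: -2.3750, -0.3750, -3.3750, 2.6250, -0.3750, 1.6250, -2.3750, 4.6250
Σ(z_t−z̄)(z_{t+3}−z̄) = (-6.2344) + (0.1406) + (-5.4844) + (-6.2344) + (-1.7344) = -19.5469
Denominator Σ(z_t−z̄)² = 53.8750
r_3 = -19.5469 / 53.8750 = -0.363

-0.363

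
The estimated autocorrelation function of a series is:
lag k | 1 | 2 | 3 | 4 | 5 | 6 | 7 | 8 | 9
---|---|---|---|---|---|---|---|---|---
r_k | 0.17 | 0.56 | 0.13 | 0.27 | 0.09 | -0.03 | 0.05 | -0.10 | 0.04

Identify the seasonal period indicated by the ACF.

2

The largest autocorrelation is r_2 = 0.56, with a weaker echo at lag 4 (0.27); the remaining lags stay at or below 0.17.
The dominant spike at lag 2 indicates a seasonal period of 2.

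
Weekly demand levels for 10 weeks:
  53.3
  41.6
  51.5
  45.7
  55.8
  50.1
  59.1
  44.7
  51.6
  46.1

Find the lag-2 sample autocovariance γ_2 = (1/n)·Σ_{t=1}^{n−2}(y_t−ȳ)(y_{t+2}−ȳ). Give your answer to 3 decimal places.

Mean ȳ = (53.3 + 41.6 + 51.5 + 45.7 + 55.8 + 50.1 + 59.1 + 44.7 + 51.6 + 46.1)/10 = 49.9500
Σ_{t=1}^{8}(y_t−ȳ)(y_{t+2}−ȳ) = 137.1600
γ_2 = 137.1600 / 10 = 13.716

13.716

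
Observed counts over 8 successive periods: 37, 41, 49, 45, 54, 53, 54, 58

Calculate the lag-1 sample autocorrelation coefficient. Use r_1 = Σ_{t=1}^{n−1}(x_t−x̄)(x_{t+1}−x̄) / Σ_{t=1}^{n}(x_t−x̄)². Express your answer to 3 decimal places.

Mean x̄ = (37 + 41 + 49 + 45 + 54 + 53 + 54 + 58)/8 = 48.8750
Deviations from mean: -11.8750, -7.8750, 0.1250, -3.8750, 5.1250, 4.1250, 5.1250, 9.1250
Σ(x_t−x̄)(x_{t+1}−x̄) = (93.5156) + (-0.9844) + (-0.4844) + (-19.8594) + (21.1406) + (21.1406) + (46.7656) = 161.2344
Denominator Σ(x_t−x̄)² = 370.8750
r_1 = 161.2344 / 370.8750 = 0.435

0.435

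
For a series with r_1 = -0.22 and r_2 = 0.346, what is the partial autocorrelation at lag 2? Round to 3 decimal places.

0.313

φ_{22} = (r_2 − r_1²) / (1 − r_1²)
r_1² = (-0.22)² = 0.0484
Numerator = 0.346 − 0.0484 = 0.2976; denominator = 1 − 0.0484 = 0.9516
φ_{22} = 0.2976 / 0.9516 = 0.313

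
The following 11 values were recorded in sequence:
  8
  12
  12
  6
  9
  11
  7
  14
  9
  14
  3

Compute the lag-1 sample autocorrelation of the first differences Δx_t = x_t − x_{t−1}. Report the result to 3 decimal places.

First differences Δx: 4, 0, -6, 3, 2, -4, 7, -5, 5, -11
Mean of differences = -0.5000
Numerator Σ(Δx_t−Δx̄)(Δx_{t+1}−Δx̄) = -162.2500
Denominator Σ(Δx_t−Δx̄)² = 298.5000
r_1(Δx) = -162.2500 / 298.5000 = -0.544

-0.544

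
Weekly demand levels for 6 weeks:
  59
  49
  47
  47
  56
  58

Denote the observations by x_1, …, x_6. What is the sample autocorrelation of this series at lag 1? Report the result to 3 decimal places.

0.181

Mean x̄ = (59 + 49 + 47 + 47 + 56 + 58)/6 = 52.6667
Deviations from mean: 6.3333, -3.6667, -5.6667, -5.6667, 3.3333, 5.3333
Numerator Σ_{t=1}^{5}(x_t−x̄)(x_{t+1}−x̄) = 28.5556
Denominator Σ(x_t−x̄)² = 157.3333
r_1 = 28.5556 / 157.3333 = 0.181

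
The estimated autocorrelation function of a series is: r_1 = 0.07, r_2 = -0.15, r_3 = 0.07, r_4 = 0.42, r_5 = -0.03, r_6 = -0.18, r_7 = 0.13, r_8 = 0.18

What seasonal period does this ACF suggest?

The largest autocorrelation is r_4 = 0.42, with a weaker echo at lag 8 (0.18); the remaining lags stay at or below 0.13.
The dominant spike at lag 4 indicates a seasonal period of 4.

4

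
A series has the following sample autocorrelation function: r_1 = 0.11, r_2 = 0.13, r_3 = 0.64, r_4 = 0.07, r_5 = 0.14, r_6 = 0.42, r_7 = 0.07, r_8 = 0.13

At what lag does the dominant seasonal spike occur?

The largest autocorrelation is r_3 = 0.64, with a weaker echo at lag 6 (0.42); the remaining lags stay at or below 0.14.
The dominant spike at lag 3 indicates a seasonal period of 3.

3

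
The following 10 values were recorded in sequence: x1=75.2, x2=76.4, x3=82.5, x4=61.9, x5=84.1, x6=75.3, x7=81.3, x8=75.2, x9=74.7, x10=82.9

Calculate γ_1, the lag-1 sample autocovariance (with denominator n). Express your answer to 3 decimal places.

-22.926

Mean x̄ = (75.2 + 76.4 + 82.5 + 61.9 + 84.1 + 75.3 + 81.3 + 75.2 + 74.7 + 82.9)/10 = 76.9500
Σ_{t=1}^{9}(x_t−x̄)(x_{t+1}−x̄) = -229.2625
γ_1 = -229.2625 / 10 = -22.926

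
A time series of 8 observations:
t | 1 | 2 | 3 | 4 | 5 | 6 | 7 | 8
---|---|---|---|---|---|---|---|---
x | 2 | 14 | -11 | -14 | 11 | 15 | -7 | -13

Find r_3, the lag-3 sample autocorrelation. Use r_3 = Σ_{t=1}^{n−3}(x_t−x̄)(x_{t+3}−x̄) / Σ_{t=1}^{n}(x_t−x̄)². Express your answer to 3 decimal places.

-0.079

Mean x̄ = (2 + 14 − 11 − 14 + 11 + 15 − 7 − 13)/8 = -0.3750
Numerator Σ_{t=1}^{5}(x_t−x̄)(x_{t+3}−x̄) = -85.5469
Denominator Σ(x_t−x̄)² = 1079.8750
r_3 = -85.5469 / 1079.8750 = -0.079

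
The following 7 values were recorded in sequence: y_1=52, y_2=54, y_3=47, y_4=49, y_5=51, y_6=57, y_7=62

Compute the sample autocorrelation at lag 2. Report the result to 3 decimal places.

-0.118

Mean ȳ = (52 + 54 + 47 + 49 + 51 + 57 + 62)/7 = 53.1429
Deviations from mean: -1.1429, 0.8571, -6.1429, -4.1429, -2.1429, 3.8571, 8.8571
Σ(y_t−ȳ)(y_{t+2}−ȳ) = (7.0204) + (-3.5510) + (13.1633) + (-15.9796) + (-18.9796) = -18.3265
Denominator Σ(y_t−ȳ)² = 154.8571
r_2 = -18.3265 / 154.8571 = -0.118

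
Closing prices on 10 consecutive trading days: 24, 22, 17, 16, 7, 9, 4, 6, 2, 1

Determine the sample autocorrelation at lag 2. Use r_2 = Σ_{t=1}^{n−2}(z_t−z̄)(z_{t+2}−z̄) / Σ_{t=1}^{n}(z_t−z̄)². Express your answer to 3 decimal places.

Mean z̄ = (24 + 22 + 17 + 16 + 7 + 9 + 4 + 6 + 2 + 1)/10 = 10.8000
Numerator Σ_{t=1}^{8}(z_t−z̄)(z_{t+2}−z̄) = 248.5200
Denominator Σ(z_t−z̄)² = 625.6000
r_2 = 248.5200 / 625.6000 = 0.397

0.397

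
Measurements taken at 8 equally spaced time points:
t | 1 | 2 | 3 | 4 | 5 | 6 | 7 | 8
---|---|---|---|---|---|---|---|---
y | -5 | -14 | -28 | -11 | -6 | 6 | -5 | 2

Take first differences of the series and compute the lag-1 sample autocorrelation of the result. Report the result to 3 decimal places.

-0.207

First differences Δy: -9, -14, 17, 5, 12, -11, 7
Mean of differences = 1.0000
Numerator Σ(Δy_t−Δȳ)(Δy_{t+1}−Δȳ) = -186.0000
Denominator Σ(Δy_t−Δȳ)² = 898.0000
r_1(Δy) = -186.0000 / 898.0000 = -0.207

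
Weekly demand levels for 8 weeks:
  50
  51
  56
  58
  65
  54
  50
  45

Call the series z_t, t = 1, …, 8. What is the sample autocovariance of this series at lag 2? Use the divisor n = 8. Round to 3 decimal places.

Mean z̄ = (50 + 51 + 56 + 58 + 65 + 54 + 50 + 45)/8 = 53.6250
Deviations: -3.6250, -2.6250, 2.3750, 4.3750, 11.3750, 0.3750, -3.6250, -8.6250
Σ_{t=1}^{6}(z_t−z̄)(z_{t+2}−z̄) = -35.9063
γ_2 = -35.9063 / 8 = -4.488

-4.488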